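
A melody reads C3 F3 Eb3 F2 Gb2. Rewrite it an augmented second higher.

D#3 G#3 F#3 G#2 A2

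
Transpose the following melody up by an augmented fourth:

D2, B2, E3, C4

G#2 E#3 A#3 F#4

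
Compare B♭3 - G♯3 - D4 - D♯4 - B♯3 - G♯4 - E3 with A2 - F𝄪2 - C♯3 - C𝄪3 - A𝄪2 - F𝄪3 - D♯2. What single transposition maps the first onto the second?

Take the first pair: Bb3 → A2. B to A spans 9 letter names, so the interval is some kind of ninth.
A2 to Bb3 is 13 semitones, which makes it a minor ninth; the second version is lower, so the direction is down.
Checking another pair — E3 → D#2 — gives the same interval.

down a minor ninth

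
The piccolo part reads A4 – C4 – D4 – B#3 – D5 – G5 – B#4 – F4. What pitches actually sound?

A5 C5 D5 B#4 D6 G6 B#5 F5

Written C4 on the piccolo sounds as C5, a perfect octave higher; apply that shift to every note.
A4 → A5
C4 → C5
D4 → D5
B#3 → B#4
D5 → D6
G5 → G6
B#4 → B#5
F4 → F5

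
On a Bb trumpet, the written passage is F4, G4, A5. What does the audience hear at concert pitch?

Eb4 F4 G5

The Bb trumpet sounds a major second below written, so transpose each written note down a major second.
F4 -> Eb4
G4 -> F4
A5 -> G5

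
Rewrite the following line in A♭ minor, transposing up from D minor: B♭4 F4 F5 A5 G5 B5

From D up to A♭ is a diminished fifth; apply that to each pitch.
Bb4 -> Fb5
F4 -> Cb5
F5 -> Cb6
A5 -> Eb6
G5 -> Db6
B5 -> F6

Fb5 Cb5 Cb6 Eb6 Db6 F6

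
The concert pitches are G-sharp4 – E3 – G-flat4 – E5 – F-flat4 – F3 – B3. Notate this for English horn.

The English horn sounds a perfect fifth below written, so the written part must be a perfect fifth above concert — transpose each note up.
G#4 -> D#5
E3 -> B3
Gb4 -> Db5
E5 -> B5
Fb4 -> Cb5
F3 -> C4
B3 -> F#4

D#5 B3 Db5 B5 Cb5 C4 F#4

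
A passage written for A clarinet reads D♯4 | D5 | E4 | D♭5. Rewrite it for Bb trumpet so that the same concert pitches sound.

C##4 C#5 D#4 C5

First find concert pitch: the A clarinet sounds a minor third below written, so D♯4 D5 E4 D♭5 sounds B#3 B4 C#4 Bb4.
Then write for Bb trumpet: it sounds a major second below written, so the part must be a major second above concert.
B#3 → C##4
B4 → C#5
C#4 → D#4
Bb4 → C5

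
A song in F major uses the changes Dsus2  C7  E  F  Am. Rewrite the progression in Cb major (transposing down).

F major down to Cb major is an augmented fourth; each chord root moves by that interval while the quality stays the same.
Dsus2: root D down an augmented fourth → Ab, giving Absus2.
C7: root C down an augmented fourth → Gb, giving Gb7.
E: root E down an augmented fourth → Bb, giving Bb.
F: root F down an augmented fourth → Cb, giving Cb.
Am: root A down an augmented fourth → Eb, giving Ebm.

Absus2 Gb7 Bb Cb Ebm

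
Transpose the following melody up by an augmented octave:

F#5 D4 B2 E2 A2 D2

F#5 to F##6
D4 to D#5
B2 to B#3
E2 to E#3
A2 to A#3
D2 to D#3

F##6 D#5 B#3 E#3 A#3 D#3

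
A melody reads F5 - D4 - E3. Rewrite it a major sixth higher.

A major sixth up from F5 gives D6.
D4 up a major sixth is B4.
E3: a sixth up reaches C, and 9 semitones makes it C#4.

D6 B4 C#4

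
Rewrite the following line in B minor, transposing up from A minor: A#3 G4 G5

B#3 A4 A5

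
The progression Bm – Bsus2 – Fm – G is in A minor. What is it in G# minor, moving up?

A minor up to G# minor is a major seventh; each chord root moves by that interval while the quality stays the same.
Bm: root B up a major seventh → A#, giving A#m.
Bsus2: root B up a major seventh → A#, giving A#sus2.
Fm: root F up a major seventh → E, giving Em.
G: root G up a major seventh → F#, giving F#.

A#m A#sus2 Em F#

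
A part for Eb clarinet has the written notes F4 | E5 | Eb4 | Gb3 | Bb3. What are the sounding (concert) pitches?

Written C4 on the Eb clarinet sounds as Eb4, a minor third higher; apply that shift to every note.
F4 becomes Ab4
E5 becomes G5
Eb4 becomes Gb4
Gb3 becomes Bbb3
Bb3 becomes Db4

Ab4 G5 Gb4 Bbb3 Db4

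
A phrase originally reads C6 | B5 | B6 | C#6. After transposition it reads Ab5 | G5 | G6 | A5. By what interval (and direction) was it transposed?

down a major third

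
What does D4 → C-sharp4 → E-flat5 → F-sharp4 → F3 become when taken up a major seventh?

D4 to C#5
C#4 to B#4
Eb5 to D6
F#4 to E#5
F3 to E4

C#5 B#4 D6 E#5 E4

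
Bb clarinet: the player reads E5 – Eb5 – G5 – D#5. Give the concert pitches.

The Bb clarinet sounds a major second below written, so transpose each written note down a major second.
E5 becomes D5
Eb5 becomes Db5
G5 becomes F5
D#5 becomes C#5

D5 Db5 F5 C#5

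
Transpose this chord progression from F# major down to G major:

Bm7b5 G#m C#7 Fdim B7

Cm7b5 Am D7 Gbdim C7

F# major down to G major is a major seventh; each chord root moves by that interval while the quality stays the same.
Bm7b5: root B down a major seventh → C, giving Cm7b5.
G#m: root G# down a major seventh → A, giving Am.
C#7: root C# down a major seventh → D, giving D7.
Fdim: root F down a major seventh → Gb, giving Gbdim.
B7: root B down a major seventh → C, giving C7.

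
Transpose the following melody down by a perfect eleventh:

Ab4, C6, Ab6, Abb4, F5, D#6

Eb3 G4 Eb5 Ebb3 C4 A#4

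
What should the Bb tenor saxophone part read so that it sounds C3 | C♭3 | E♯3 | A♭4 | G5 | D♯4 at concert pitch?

D4 Db4 F##4 Bb5 A6 E#5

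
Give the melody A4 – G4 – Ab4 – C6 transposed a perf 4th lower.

A perfect fourth down from A4 gives E4.
G4 down a perfect fourth is D4.
Ab4: a fourth down reaches E, and 5 semitones makes it Eb4.
C6: a fourth down reaches G, and 5 semitones makes it G5.

E4 D4 Eb4 G5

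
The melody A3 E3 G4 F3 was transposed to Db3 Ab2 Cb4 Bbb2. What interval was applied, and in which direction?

down an augmented fifth

From A3 to Db3 is 5 letter names — a fifth of some quality.
Db3 to A3 is 8 semitones, which makes it an augmented fifth; the second version is lower, so the direction is down.
Checking another pair — F3 → Bbb2 — gives the same interval.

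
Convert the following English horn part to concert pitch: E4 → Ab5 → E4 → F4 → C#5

The English horn sounds a perfect fifth below written, so transpose each written note down a perfect fifth.
E4 to A3
Ab5 to Db5
E4 to A3
F4 to Bb3
C#5 to F#4

A3 Db5 A3 Bb3 F#4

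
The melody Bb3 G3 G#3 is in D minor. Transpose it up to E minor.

D minor to E minor up is a major second, so every note moves up by that interval.
Bb3 becomes C4
G3 becomes A3
G#3 becomes A#3

C4 A3 A#3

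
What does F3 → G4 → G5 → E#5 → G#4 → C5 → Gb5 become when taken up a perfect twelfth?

F3 -> C5
G4 -> D6
G5 -> D7
E#5 -> B#6
G#4 -> D#6
C5 -> G6
Gb5 -> Db7

C5 D6 D7 B#6 D#6 G6 Db7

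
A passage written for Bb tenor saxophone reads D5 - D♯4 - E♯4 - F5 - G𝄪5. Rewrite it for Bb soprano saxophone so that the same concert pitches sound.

D4 D#3 E#3 F4 G##4

First find concert pitch: the Bb tenor saxophone sounds a major ninth below written, so D5 D♯4 E♯4 F5 G𝄪5 sounds C4 C#3 D#3 Eb4 F##4.
Then write for Bb soprano saxophone: it sounds a major second below written, so the part must be a major second above concert.
C4 → D4
C#3 → D#3
D#3 → E#3
Eb4 → F4
F##4 → G##4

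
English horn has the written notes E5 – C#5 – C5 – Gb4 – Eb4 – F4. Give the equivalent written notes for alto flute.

First find concert pitch: the English horn sounds a perfect fifth below written, so E5 C#5 C5 Gb4 Eb4 F4 sounds A4 F#4 F4 Cb4 Ab3 Bb3.
Then write for alto flute: it sounds a perfect fourth below written, so the part must be a perfect fourth above concert.
A4 → D5
F#4 → B4
F4 → Bb4
Cb4 → Fb4
Ab3 → Db4
Bb3 → Eb4

D5 B4 Bb4 Fb4 Db4 Eb4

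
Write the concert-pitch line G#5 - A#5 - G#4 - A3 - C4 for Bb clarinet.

The Bb clarinet sounds a major second below written, so the written part must be a major second above concert — transpose each note up.
G#5 → A#5
A#5 → B#5
G#4 → A#4
A3 → B3
C4 → D4

A#5 B#5 A#4 B3 D4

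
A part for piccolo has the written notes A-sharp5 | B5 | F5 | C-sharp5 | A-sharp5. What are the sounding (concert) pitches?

The piccolo sounds a perfect octave above written, so transpose each written note up a perfect octave.
A#5 becomes A#6
B5 becomes B6
F5 becomes F6
C#5 becomes C#6
A#5 becomes A#6

A#6 B6 F6 C#6 A#6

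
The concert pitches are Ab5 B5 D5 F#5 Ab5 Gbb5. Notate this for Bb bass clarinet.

Bb6 C#7 E6 G#6 Bb6 Abb6

Written C4 sounds as Bb2 on the Bb bass clarinet, so concert pitches are written a major ninth up.
Ab5 gives Bb6
B5 gives C#7
D5 gives E6
F#5 gives G#6
Ab5 gives Bb6
Gbb5 gives Abb6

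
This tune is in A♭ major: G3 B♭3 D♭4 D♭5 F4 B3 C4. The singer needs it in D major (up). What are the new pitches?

C#4 E4 G4 G5 B4 E#4 F#4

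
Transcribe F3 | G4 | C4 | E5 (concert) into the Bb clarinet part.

Written C4 sounds as Bb3 on the Bb clarinet, so concert pitches are written a major second up.
F3 becomes G3
G4 becomes A4
C4 becomes D4
E5 becomes F#5

G3 A4 D4 F#5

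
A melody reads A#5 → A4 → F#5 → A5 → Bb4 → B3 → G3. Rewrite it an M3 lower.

F#5 F4 D5 F5 Gb4 G3 Eb3

A major third down from A#5 gives F#5.
A4: a third down reaches F, and 4 semitones makes it F4.
F#5: a third down reaches D, and 4 semitones makes it D5.
A5: a third down reaches F, and 4 semitones makes it F5.
Bb4 down a major third is Gb4.
B3 down a major third is G3.
A major third down from G3 gives Eb3.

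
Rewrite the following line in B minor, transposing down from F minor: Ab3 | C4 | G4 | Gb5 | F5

D3 F#3 C#4 C5 B4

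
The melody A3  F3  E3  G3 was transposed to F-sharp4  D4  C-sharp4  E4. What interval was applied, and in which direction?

up a major sixth

Take the first pair: A3 → F#4. A to F spans 6 letter names, so the interval is some kind of sixth.
A3 to F#4 is 9 semitones, which makes it a major sixth; the second version is higher, so the direction is up.
Checking another pair — G3 → E4 — gives the same interval.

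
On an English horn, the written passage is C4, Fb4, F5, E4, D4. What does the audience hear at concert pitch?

The English horn sounds a perfect fifth below written, so transpose each written note down a perfect fifth.
C4 becomes F3
Fb4 becomes Bbb3
F5 becomes Bb4
E4 becomes A3
D4 becomes G3

F3 Bbb3 Bb4 A3 G3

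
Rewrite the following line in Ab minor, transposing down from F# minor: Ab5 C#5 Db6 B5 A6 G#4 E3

Cbb5 Eb4 Fbb5 Db5 Cb6 Bb3 Gb2

F# minor to Ab minor down is an augmented sixth, so every note moves down by that interval.
Ab5 becomes Cbb5
C#5 becomes Eb4
Db6 becomes Fbb5
B5 becomes Db5
A6 becomes Cb6
G#4 becomes Bb3
E3 becomes Gb2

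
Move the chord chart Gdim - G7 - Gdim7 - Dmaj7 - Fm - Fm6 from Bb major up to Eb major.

Cdim C7 Cdim7 Gmaj7 Bbm Bbm6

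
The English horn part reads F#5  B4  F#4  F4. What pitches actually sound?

B4 E4 B3 Bb3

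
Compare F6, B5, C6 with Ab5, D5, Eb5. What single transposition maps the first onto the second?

down a major sixth

Take the first pair: F6 → Ab5. F to A spans 6 letter names, so the interval is some kind of sixth.
Ab5 to F6 is 9 semitones, which makes it a major sixth; the second version is lower, so the direction is down.
Checking another pair — C6 → Eb5 — gives the same interval.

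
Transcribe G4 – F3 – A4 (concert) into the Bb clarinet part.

A4 G3 B4

Written C4 sounds as Bb3 on the Bb clarinet, so concert pitches are written a major second up.
G4 becomes A4
F3 becomes G3
A4 becomes B4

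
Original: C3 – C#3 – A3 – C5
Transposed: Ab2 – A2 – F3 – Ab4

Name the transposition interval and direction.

Take the first pair: C3 → Ab2. C to A spans 3 letter names, so the interval is some kind of third.
Ab2 to C3 is 4 semitones, which makes it a major third; the second version is lower, so the direction is down.
Checking another pair — C5 → Ab4 — gives the same interval.

down a major third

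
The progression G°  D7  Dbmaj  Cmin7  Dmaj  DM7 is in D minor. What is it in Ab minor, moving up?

Db° Ab7 Abbmaj Gbmin7 Abmaj AbM7

D minor up to Ab minor is a diminished fifth; each chord root moves by that interval while the quality stays the same.
G°: root G up a diminished fifth → Db, giving Db°.
D7: root D up a diminished fifth → Ab, giving Ab7.
Dbmaj: root Db up a diminished fifth → Abb, giving Abbmaj.
Cmin7: root C up a diminished fifth → Gb, giving Gbmin7.
Dmaj: root D up a diminished fifth → Ab, giving Abmaj.
DM7: root D up a diminished fifth → Ab, giving AbM7.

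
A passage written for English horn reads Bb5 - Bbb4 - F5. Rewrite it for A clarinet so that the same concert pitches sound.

Gb5 Gbb4 Db5

First find concert pitch: the English horn sounds a perfect fifth below written, so Bb5 Bbb4 F5 sounds Eb5 Ebb4 Bb4.
Then write for A clarinet: it sounds a minor third below written, so the part must be a minor third above concert.
Eb5 → Gb5
Ebb4 → Gbb4
Bb4 → Db5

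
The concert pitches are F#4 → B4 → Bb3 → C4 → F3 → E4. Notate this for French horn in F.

C#5 F#5 F4 G4 C4 B4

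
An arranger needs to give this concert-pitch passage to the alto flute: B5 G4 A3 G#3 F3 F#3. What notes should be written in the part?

E6 C5 D4 C#4 Bb3 B3

The alto flute sounds a perfect fourth below written, so the written part must be a perfect fourth above concert — transpose each note up.
B5 -> E6
G4 -> C5
A3 -> D4
G#3 -> C#4
F3 -> Bb3
F#3 -> B3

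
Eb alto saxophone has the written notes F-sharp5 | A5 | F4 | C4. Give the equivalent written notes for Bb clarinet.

B4 D5 Bb3 F3

First find concert pitch: the Eb alto saxophone sounds a major sixth below written, so F-sharp5 A5 F4 C4 sounds A4 C5 Ab3 Eb3.
Then write for Bb clarinet: it sounds a major second below written, so the part must be a major second above concert.
A4 → B4
C5 → D5
Ab3 → Bb3
Eb3 → F3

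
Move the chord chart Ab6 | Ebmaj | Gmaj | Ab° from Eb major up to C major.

F6 Cmaj Emaj F°

Eb major up to C major is a major sixth; each chord root moves by that interval while the quality stays the same.
Ab6: root Ab up a major sixth → F, giving F6.
Ebmaj: root Eb up a major sixth → C, giving Cmaj.
Gmaj: root G up a major sixth → E, giving Emaj.
Ab°: root Ab up a major sixth → F, giving F°.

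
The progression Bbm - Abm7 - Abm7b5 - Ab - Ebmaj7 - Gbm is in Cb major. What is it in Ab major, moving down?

Gm Fm7 Fm7b5 F Cmaj7 Ebm

Cb major down to Ab major is a minor third; each chord root moves by that interval while the quality stays the same.
Bbm: root Bb down a minor third → G, giving Gm.
Abm7: root Ab down a minor third → F, giving Fm7.
Abm7b5: root Ab down a minor third → F, giving Fm7b5.
Ab: root Ab down a minor third → F, giving F.
Ebmaj7: root Eb down a minor third → C, giving Cmaj7.
Gbm: root Gb down a minor third → Eb, giving Ebm.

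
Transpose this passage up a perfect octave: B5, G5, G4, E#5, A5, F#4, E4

B6 G6 G5 E#6 A6 F#5 E5

B5 → B6
G5 → G6
G4 → G5
E#5 → E#6
A5 → A6
F#4 → F#5
E4 → E5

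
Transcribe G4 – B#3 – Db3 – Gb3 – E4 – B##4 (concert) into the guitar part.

G5 B#4 Db4 Gb4 E5 B##5

Written C4 sounds as C3 on the guitar, so concert pitches are written a perfect octave up.
G4 → G5
B#3 → B#4
Db3 → Db4
Gb3 → Gb4
E4 → E5
B##4 → B##5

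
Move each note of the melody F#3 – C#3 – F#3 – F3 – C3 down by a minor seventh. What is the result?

F#3 → G#2
C#3 → D#2
F#3 → G#2
F3 → G2
C3 → D2

G#2 D#2 G#2 G2 D2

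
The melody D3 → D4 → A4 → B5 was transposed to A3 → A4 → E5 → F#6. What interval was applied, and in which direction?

From D3 to A3 is 5 letter names — a fifth of some quality.
D3 to A3 is 7 semitones, which makes it a perfect fifth; the second version is higher, so the direction is up.
Checking another pair — B5 → F#6 — gives the same interval.

up a perfect fifth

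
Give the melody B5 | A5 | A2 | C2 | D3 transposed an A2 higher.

C##6 B#5 B#2 D#2 E#3

An augmented second up from B5 gives C##6.
A5: a second up reaches B, and 3 semitones makes it B#5.
A2: a second up reaches B, and 3 semitones makes it B#2.
An augmented second up from C2 gives D#2.
D3 up an augmented second is E#3.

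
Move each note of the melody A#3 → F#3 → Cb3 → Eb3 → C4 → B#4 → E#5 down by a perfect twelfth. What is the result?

A#3 gives D#2
F#3 gives B1
Cb3 gives Fb1
Eb3 gives Ab1
C4 gives F2
B#4 gives E#3
E#5 gives A#3

D#2 B1 Fb1 Ab1 F2 E#3 A#3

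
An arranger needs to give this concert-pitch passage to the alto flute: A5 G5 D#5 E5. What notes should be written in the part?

D6 C6 G#5 A5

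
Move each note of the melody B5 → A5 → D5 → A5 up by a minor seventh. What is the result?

A6 G6 C6 G6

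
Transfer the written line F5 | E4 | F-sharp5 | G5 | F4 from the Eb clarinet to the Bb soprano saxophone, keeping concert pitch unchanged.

First find concert pitch: the Eb clarinet sounds a minor third above written, so F5 E4 F-sharp5 G5 F4 sounds Ab5 G4 A5 Bb5 Ab4.
Then write for Bb soprano saxophone: it sounds a major second below written, so the part must be a major second above concert.
Ab5 → Bb5
G4 → A4
A5 → B5
Bb5 → C6
Ab4 → Bb4

Bb5 A4 B5 C6 Bb4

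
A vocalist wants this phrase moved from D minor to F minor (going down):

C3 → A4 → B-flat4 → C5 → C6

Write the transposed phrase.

D minor to F minor down is a major sixth, so every note moves down by that interval.
C3 -> Eb2
A4 -> C4
Bb4 -> Db4
C5 -> Eb4
C6 -> Eb5

Eb2 C4 Db4 Eb4 Eb5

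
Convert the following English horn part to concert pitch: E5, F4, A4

A4 Bb3 D4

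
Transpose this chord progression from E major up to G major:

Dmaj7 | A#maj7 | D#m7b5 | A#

Fmaj7 C#maj7 F#m7b5 C#

E major up to G major is a minor third; each chord root moves by that interval while the quality stays the same.
Dmaj7: root D up a minor third → F, giving Fmaj7.
A#maj7: root A# up a minor third → C#, giving C#maj7.
D#m7b5: root D# up a minor third → F#, giving F#m7b5.
A#: root A# up a minor third → C#, giving C#.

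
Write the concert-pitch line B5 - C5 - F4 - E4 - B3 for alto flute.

Written C4 sounds as G3 on the alto flute, so concert pitches are written a perfect fourth up.
B5 gives E6
C5 gives F5
F4 gives Bb4
E4 gives A4
B3 gives E4

E6 F5 Bb4 A4 E4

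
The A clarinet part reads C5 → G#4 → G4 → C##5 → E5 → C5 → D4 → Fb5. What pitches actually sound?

A4 E#4 E4 A##4 C#5 A4 B3 Db5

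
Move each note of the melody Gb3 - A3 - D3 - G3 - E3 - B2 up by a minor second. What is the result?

Abb3 Bb3 Eb3 Ab3 F3 C3

Gb3 -> Abb3
A3 -> Bb3
D3 -> Eb3
G3 -> Ab3
E3 -> F3
B2 -> C3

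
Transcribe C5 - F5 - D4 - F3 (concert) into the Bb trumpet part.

Written C4 sounds as Bb3 on the Bb trumpet, so concert pitches are written a major second up.
C5 → D5
F5 → G5
D4 → E4
F3 → G3

D5 G5 E4 G3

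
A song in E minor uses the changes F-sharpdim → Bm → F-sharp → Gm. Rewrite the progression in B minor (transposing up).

C#dim F#m C# Dm

E minor up to B minor is a perfect fifth; each chord root moves by that interval while the quality stays the same.
F-sharpdim: root F-sharp up a perfect fifth → C#, giving C#dim.
Bm: root B up a perfect fifth → F#, giving F#m.
F-sharp: root F-sharp up a perfect fifth → C#, giving C#.
Gm: root G up a perfect fifth → D, giving Dm.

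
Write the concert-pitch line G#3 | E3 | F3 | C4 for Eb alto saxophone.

The Eb alto saxophone sounds a major sixth below written, so the written part must be a major sixth above concert — transpose each note up.
G#3 gives E#4
E3 gives C#4
F3 gives D4
C4 gives A4

E#4 C#4 D4 A4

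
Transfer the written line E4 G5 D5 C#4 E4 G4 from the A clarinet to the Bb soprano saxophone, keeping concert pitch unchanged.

First find concert pitch: the A clarinet sounds a minor third below written, so E4 G5 D5 C#4 E4 G4 sounds C#4 E5 B4 A#3 C#4 E4.
Then write for Bb soprano saxophone: it sounds a major second below written, so the part must be a major second above concert.
C#4 → D#4
E5 → F#5
B4 → C#5
A#3 → B#3
C#4 → D#4
E4 → F#4

D#4 F#5 C#5 B#3 D#4 F#4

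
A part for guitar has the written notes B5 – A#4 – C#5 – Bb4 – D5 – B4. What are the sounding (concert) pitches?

The guitar sounds a perfect octave below written, so transpose each written note down a perfect octave.
B5 becomes B4
A#4 becomes A#3
C#5 becomes C#4
Bb4 becomes Bb3
D5 becomes D4
B4 becomes B3

B4 A#3 C#4 Bb3 D4 B3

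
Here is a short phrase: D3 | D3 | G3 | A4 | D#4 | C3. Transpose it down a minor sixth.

F#2 F#2 B2 C#4 F##3 E2

D3 down a minor sixth is F#2.
D3 down a minor sixth is F#2.
G3 down a minor sixth is B2.
A4 down a minor sixth is C#4.
A minor sixth down from D#4 gives F##3.
A minor sixth down from C3 gives E2.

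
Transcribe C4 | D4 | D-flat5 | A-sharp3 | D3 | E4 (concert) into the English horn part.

Written C4 sounds as F3 on the English horn, so concert pitches are written a perfect fifth up.
C4 to G4
D4 to A4
Db5 to Ab5
A#3 to E#4
D3 to A3
E4 to B4

G4 A4 Ab5 E#4 A3 B4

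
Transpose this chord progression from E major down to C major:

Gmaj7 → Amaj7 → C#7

Ebmaj7 Fmaj7 A7

E major down to C major is a major third; each chord root moves by that interval while the quality stays the same.
Gmaj7: root G down a major third → Eb, giving Ebmaj7.
Amaj7: root A down a major third → F, giving Fmaj7.
C#7: root C# down a major third → A, giving A7.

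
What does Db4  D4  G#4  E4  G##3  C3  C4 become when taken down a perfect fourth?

Ab3 A3 D#4 B3 D##3 G2 G3

A perfect fourth down from Db4 gives Ab3.
D4 down a perfect fourth is A3.
G#4 down a perfect fourth is D#4.
E4 down a perfect fourth is B3.
G##3: a fourth down reaches D, and 5 semitones makes it D##3.
A perfect fourth down from C3 gives G2.
A perfect fourth down from C4 gives G3.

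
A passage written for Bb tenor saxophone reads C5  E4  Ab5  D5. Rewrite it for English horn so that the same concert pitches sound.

F4 A3 Db5 G4

First find concert pitch: the Bb tenor saxophone sounds a major ninth below written, so C5 E4 Ab5 D5 sounds Bb3 D3 Gb4 C4.
Then write for English horn: it sounds a perfect fifth below written, so the part must be a perfect fifth above concert.
Bb3 → F4
D3 → A3
Gb4 → Db5
C4 → G4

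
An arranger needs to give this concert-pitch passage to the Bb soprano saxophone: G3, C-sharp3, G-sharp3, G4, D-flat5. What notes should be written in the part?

A3 D#3 A#3 A4 Eb5

The Bb soprano saxophone sounds a major second below written, so the written part must be a major second above concert — transpose each note up.
G3 to A3
C#3 to D#3
G#3 to A#3
G4 to A4
Db5 to Eb5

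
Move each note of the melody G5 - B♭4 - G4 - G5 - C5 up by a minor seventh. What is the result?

F6 Ab5 F5 F6 Bb5

G5 gives F6
Bb4 gives Ab5
G4 gives F5
G5 gives F6
C5 gives Bb5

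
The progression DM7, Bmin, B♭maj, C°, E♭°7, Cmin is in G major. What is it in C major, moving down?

G major down to C major is a perfect fifth; each chord root moves by that interval while the quality stays the same.
DM7: root D down a perfect fifth → G, giving GM7.
Bmin: root B down a perfect fifth → E, giving Emin.
B♭maj: root B♭ down a perfect fifth → Eb, giving Ebmaj.
C°: root C down a perfect fifth → F, giving F°.
E♭°7: root E♭ down a perfect fifth → Ab, giving Ab°7.
Cmin: root C down a perfect fifth → F, giving Fmin.

GM7 Emin Ebmaj F° Ab°7 Fmin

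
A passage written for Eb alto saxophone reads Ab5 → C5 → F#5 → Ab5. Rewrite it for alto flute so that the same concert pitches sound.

Fb5 Ab4 D5 Fb5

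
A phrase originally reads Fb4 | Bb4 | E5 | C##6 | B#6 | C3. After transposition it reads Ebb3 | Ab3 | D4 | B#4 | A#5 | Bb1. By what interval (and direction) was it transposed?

From Fb4 to Ebb3 is 9 letter names — a ninth of some quality.
Ebb3 to Fb4 is 14 semitones, which makes it a major ninth; the second version is lower, so the direction is down.
Checking another pair — C3 → Bb1 — gives the same interval.

down a major ninth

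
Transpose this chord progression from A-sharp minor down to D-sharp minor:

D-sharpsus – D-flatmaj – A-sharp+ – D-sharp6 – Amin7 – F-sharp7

A-sharp minor down to D-sharp minor is a perfect fifth; each chord root moves by that interval while the quality stays the same.
D-sharpsus: root D-sharp down a perfect fifth → G#, giving G#sus.
D-flatmaj: root D-flat down a perfect fifth → Gb, giving Gbmaj.
A-sharp+: root A-sharp down a perfect fifth → D#, giving D#+.
D-sharp6: root D-sharp down a perfect fifth → G#, giving G#6.
Amin7: root A down a perfect fifth → D, giving Dmin7.
F-sharp7: root F-sharp down a perfect fifth → B, giving B7.

G#sus Gbmaj D#+ G#6 Dmin7 B7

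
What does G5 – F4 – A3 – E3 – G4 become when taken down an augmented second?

Fb5 Ebb4 Gb3 Db3 Fb4

An augmented second down from G5 gives Fb5.
F4 down an augmented second is Ebb4.
A3 down an augmented second is Gb3.
An augmented second down from E3 gives Db3.
G4: a second down reaches F, and 3 semitones makes it Fb4.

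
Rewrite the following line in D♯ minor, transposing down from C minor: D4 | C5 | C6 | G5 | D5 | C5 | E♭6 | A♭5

E#3 D#4 D#5 A#4 E#4 D#4 F#5 B4

C minor to D♯ minor down is a diminished seventh, so every note moves down by that interval.
D4 -> E#3
C5 -> D#4
C6 -> D#5
G5 -> A#4
D5 -> E#4
C5 -> D#4
Eb6 -> F#5
Ab5 -> B4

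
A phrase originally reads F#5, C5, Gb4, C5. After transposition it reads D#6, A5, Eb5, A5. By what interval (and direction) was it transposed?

up a major sixth

Take the first pair: F#5 → D#6. F to D spans 6 letter names, so the interval is some kind of sixth.
F#5 to D#6 is 9 semitones, which makes it a major sixth; the second version is higher, so the direction is up.
Checking another pair — C5 → A5 — gives the same interval.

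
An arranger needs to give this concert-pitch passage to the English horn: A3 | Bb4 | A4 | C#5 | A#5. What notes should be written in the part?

E4 F5 E5 G#5 E#6

Written C4 sounds as F3 on the English horn, so concert pitches are written a perfect fifth up.
A3 gives E4
Bb4 gives F5
A4 gives E5
C#5 gives G#5
A#5 gives E#6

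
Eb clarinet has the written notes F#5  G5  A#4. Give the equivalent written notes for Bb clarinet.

B5 C6 D#5

First find concert pitch: the Eb clarinet sounds a minor third above written, so F#5 G5 A#4 sounds A5 Bb5 C#5.
Then write for Bb clarinet: it sounds a major second below written, so the part must be a major second above concert.
A5 → B5
Bb5 → C6
C#5 → D#5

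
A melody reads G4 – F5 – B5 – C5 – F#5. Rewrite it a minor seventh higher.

F5 Eb6 A6 Bb5 E6

G4: a seventh up reaches F, and 10 semitones makes it F5.
F5 up a minor seventh is Eb6.
A minor seventh up from B5 gives A6.
C5: a seventh up reaches B, and 10 semitones makes it Bb5.
F#5: a seventh up reaches E, and 10 semitones makes it E6.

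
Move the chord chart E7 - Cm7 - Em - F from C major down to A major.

C#7 Am7 C#m D

C major down to A major is a minor third; each chord root moves by that interval while the quality stays the same.
E7: root E down a minor third → C#, giving C#7.
Cm7: root C down a minor third → A, giving Am7.
Em: root E down a minor third → C#, giving C#m.
F: root F down a minor third → D, giving D.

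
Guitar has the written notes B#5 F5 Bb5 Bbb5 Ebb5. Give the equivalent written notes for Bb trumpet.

First find concert pitch: the guitar sounds a perfect octave below written, so B#5 F5 Bb5 Bbb5 Ebb5 sounds B#4 F4 Bb4 Bbb4 Ebb4.
Then write for Bb trumpet: it sounds a major second below written, so the part must be a major second above concert.
B#4 → C##5
F4 → G4
Bb4 → C5
Bbb4 → Cb5
Ebb4 → Fb4

C##5 G4 C5 Cb5 Fb4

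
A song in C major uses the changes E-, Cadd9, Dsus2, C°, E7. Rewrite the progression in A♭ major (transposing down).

C- Abadd9 Bbsus2 Ab° C7

C major down to A♭ major is a major third; each chord root moves by that interval while the quality stays the same.
E-: root E down a major third → C, giving C-.
Cadd9: root C down a major third → Ab, giving Abadd9.
Dsus2: root D down a major third → Bb, giving Bbsus2.
C°: root C down a major third → Ab, giving Ab°.
E7: root E down a major third → C, giving C7.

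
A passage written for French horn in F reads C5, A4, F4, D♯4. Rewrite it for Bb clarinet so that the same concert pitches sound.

G4 E4 C4 A#3

First find concert pitch: the French horn in F sounds a perfect fifth below written, so C5 A4 F4 D♯4 sounds F4 D4 Bb3 G#3.
Then write for Bb clarinet: it sounds a major second below written, so the part must be a major second above concert.
F4 → G4
D4 → E4
Bb3 → C4
G#3 → A#3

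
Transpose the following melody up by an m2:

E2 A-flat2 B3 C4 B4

E2 becomes F2
Ab2 becomes Bbb2
B3 becomes C4
C4 becomes Db4
B4 becomes C5

F2 Bbb2 C4 Db4 C5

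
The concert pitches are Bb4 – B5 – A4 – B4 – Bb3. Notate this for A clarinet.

Db5 D6 C5 D5 Db4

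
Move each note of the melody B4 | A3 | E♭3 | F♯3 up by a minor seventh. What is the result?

A5 G4 Db4 E4

B4 -> A5
A3 -> G4
Eb3 -> Db4
F#3 -> E4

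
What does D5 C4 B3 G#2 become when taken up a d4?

D5: a fourth up reaches G, and 4 semitones makes it Gb5.
A diminished fourth up from C4 gives Fb4.
B3 up a diminished fourth is Eb4.
G#2 up a diminished fourth is C3.

Gb5 Fb4 Eb4 C3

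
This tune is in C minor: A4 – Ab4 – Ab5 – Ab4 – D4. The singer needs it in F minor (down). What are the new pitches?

D4 Db4 Db5 Db4 G3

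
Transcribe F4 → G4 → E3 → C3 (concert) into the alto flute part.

Bb4 C5 A3 F3

The alto flute sounds a perfect fourth below written, so the written part must be a perfect fourth above concert — transpose each note up.
F4 to Bb4
G4 to C5
E3 to A3
C3 to F3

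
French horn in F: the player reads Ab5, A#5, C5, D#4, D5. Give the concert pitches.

Db5 D#5 F4 G#3 G4

The French horn in F sounds a perfect fifth below written, so transpose each written note down a perfect fifth.
Ab5 becomes Db5
A#5 becomes D#5
C5 becomes F4
D#4 becomes G#3
D5 becomes G4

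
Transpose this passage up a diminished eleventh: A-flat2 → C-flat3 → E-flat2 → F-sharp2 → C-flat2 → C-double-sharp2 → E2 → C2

Dbb4 Fbb4 Abb3 Bb3 Fbb3 F#3 Ab3 Fb3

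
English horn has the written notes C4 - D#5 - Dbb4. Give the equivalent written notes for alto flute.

Bb3 C#5 Cbb4

First find concert pitch: the English horn sounds a perfect fifth below written, so C4 D#5 Dbb4 sounds F3 G#4 Gbb3.
Then write for alto flute: it sounds a perfect fourth below written, so the part must be a perfect fourth above concert.
F3 → Bb3
G#4 → C#5
Gbb3 → Cbb4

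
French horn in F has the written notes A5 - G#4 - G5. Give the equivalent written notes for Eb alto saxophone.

B5 A#4 A5

First find concert pitch: the French horn in F sounds a perfect fifth below written, so A5 G#4 G5 sounds D5 C#4 C5.
Then write for Eb alto saxophone: it sounds a major sixth below written, so the part must be a major sixth above concert.
D5 → B5
C#4 → A#4
C5 → A5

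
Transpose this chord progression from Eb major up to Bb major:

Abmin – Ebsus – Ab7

Ebmin Bbsus Eb7

Eb major up to Bb major is a perfect fifth; each chord root moves by that interval while the quality stays the same.
Abmin: root Ab up a perfect fifth → Eb, giving Ebmin.
Ebsus: root Eb up a perfect fifth → Bb, giving Bbsus.
Ab7: root Ab up a perfect fifth → Eb, giving Eb7.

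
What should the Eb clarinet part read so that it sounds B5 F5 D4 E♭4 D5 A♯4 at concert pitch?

The Eb clarinet sounds a minor third above written, so the written part must be a minor third below concert — transpose each note down.
B5 becomes G#5
F5 becomes D5
D4 becomes B3
Eb4 becomes C4
D5 becomes B4
A#4 becomes F##4

G#5 D5 B3 C4 B4 F##4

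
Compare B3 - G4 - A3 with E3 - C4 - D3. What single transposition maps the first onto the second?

down a perfect fifth

From B3 to E3 is 5 letter names — a fifth of some quality.
E3 to B3 is 7 semitones, which makes it a perfect fifth; the second version is lower, so the direction is down.
Checking another pair — A3 → D3 — gives the same interval.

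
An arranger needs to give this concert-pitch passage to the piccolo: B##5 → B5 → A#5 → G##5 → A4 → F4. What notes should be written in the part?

B##4 B4 A#4 G##4 A3 F3

The piccolo sounds a perfect octave above written, so the written part must be a perfect octave below concert — transpose each note down.
B##5 -> B##4
B5 -> B4
A#5 -> A#4
G##5 -> G##4
A4 -> A3
F4 -> F3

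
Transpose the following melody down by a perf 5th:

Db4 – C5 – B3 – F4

Gb3 F4 E3 Bb3

Db4 → Gb3
C5 → F4
B3 → E3
F4 → Bb3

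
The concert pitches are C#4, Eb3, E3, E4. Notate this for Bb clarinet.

D#4 F3 F#3 F#4

Written C4 sounds as Bb3 on the Bb clarinet, so concert pitches are written a major second up.
C#4 gives D#4
Eb3 gives F3
E3 gives F#3
E4 gives F#4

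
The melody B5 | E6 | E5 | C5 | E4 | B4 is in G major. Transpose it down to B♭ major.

From G down to B♭ is a major sixth; apply that to each pitch.
B5 to D5
E6 to G5
E5 to G4
C5 to Eb4
E4 to G3
B4 to D4

D5 G5 G4 Eb4 G3 D4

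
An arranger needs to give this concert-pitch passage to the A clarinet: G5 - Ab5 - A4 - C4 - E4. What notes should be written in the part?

Written C4 sounds as A3 on the A clarinet, so concert pitches are written a minor third up.
G5 gives Bb5
Ab5 gives Cb6
A4 gives C5
C4 gives Eb4
E4 gives G4

Bb5 Cb6 C5 Eb4 G4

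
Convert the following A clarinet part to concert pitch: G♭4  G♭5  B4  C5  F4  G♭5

Eb4 Eb5 G#4 A4 D4 Eb5

Written C4 on the A clarinet sounds as A3, a minor third lower; apply that shift to every note.
Gb4 gives Eb4
Gb5 gives Eb5
B4 gives G#4
C5 gives A4
F4 gives D4
Gb5 gives Eb5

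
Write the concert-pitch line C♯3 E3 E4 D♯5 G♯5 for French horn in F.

G#3 B3 B4 A#5 D#6

Written C4 sounds as F3 on the French horn in F, so concert pitches are written a perfect fifth up.
C#3 gives G#3
E3 gives B3
E4 gives B4
D#5 gives A#5
G#5 gives D#6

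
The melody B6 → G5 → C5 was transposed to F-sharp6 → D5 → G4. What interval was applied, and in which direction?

down a perfect fourth

Take the first pair: B6 → F#6. B to F spans 4 letter names, so the interval is some kind of fourth.
F#6 to B6 is 5 semitones, which makes it a perfect fourth; the second version is lower, so the direction is down.
Checking another pair — C5 → G4 — gives the same interval.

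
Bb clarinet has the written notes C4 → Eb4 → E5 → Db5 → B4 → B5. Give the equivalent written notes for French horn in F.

F4 Ab4 A5 Gb5 E5 E6

First find concert pitch: the Bb clarinet sounds a major second below written, so C4 Eb4 E5 Db5 B4 B5 sounds Bb3 Db4 D5 Cb5 A4 A5.
Then write for French horn in F: it sounds a perfect fifth below written, so the part must be a perfect fifth above concert.
Bb3 → F4
Db4 → Ab4
D5 → A5
Cb5 → Gb5
A4 → E5
A5 → E6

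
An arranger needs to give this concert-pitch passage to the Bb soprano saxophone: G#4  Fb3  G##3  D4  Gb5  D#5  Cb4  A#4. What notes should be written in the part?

A#4 Gb3 A##3 E4 Ab5 E#5 Db4 B#4

Written C4 sounds as Bb3 on the Bb soprano saxophone, so concert pitches are written a major second up.
G#4 becomes A#4
Fb3 becomes Gb3
G##3 becomes A##3
D4 becomes E4
Gb5 becomes Ab5
D#5 becomes E#5
Cb4 becomes Db4
A#4 becomes B#4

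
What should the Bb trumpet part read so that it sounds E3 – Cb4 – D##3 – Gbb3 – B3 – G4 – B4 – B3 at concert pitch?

Written C4 sounds as Bb3 on the Bb trumpet, so concert pitches are written a major second up.
E3 becomes F#3
Cb4 becomes Db4
D##3 becomes E##3
Gbb3 becomes Abb3
B3 becomes C#4
G4 becomes A4
B4 becomes C#5
B3 becomes C#4

F#3 Db4 E##3 Abb3 C#4 A4 C#5 C#4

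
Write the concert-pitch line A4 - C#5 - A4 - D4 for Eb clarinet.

The Eb clarinet sounds a minor third above written, so the written part must be a minor third below concert — transpose each note down.
A4 -> F#4
C#5 -> A#4
A4 -> F#4
D4 -> B3

F#4 A#4 F#4 B3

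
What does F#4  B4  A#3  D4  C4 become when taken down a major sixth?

A3 D4 C#3 F3 Eb3

A major sixth down from F#4 gives A3.
B4 down a major sixth is D4.
A#3 down a major sixth is C#3.
D4: a sixth down reaches F, and 9 semitones makes it F3.
C4: a sixth down reaches E, and 9 semitones makes it Eb3.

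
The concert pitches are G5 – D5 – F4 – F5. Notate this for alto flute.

C6 G5 Bb4 Bb5

Written C4 sounds as G3 on the alto flute, so concert pitches are written a perfect fourth up.
G5 to C6
D5 to G5
F4 to Bb4
F5 to Bb5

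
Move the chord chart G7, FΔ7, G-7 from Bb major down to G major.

E7 DΔ7 E-7

Bb major down to G major is a minor third; each chord root moves by that interval while the quality stays the same.
G7: root G down a minor third → E, giving E7.
FΔ7: root F down a minor third → D, giving DΔ7.
G-7: root G down a minor third → E, giving E-7.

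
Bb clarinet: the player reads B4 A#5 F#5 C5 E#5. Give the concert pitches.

Written C4 on the Bb clarinet sounds as Bb3, a major second lower; apply that shift to every note.
B4 to A4
A#5 to G#5
F#5 to E5
C5 to Bb4
E#5 to D#5

A4 G#5 E5 Bb4 D#5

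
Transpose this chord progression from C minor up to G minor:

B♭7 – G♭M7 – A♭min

C minor up to G minor is a perfect fifth; each chord root moves by that interval while the quality stays the same.
B♭7: root B♭ up a perfect fifth → F, giving F7.
G♭M7: root G♭ up a perfect fifth → Db, giving DbM7.
A♭min: root A♭ up a perfect fifth → Eb, giving Ebmin.

F7 DbM7 Ebmin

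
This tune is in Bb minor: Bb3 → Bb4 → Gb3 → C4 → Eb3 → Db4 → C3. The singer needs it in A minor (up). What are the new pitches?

Bb minor to A minor up is a major seventh, so every note moves up by that interval.
Bb3 gives A4
Bb4 gives A5
Gb3 gives F4
C4 gives B4
Eb3 gives D4
Db4 gives C5
C3 gives B3

A4 A5 F4 B4 D4 C5 B3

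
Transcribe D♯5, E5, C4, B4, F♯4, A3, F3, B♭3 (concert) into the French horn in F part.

A#5 B5 G4 F#5 C#5 E4 C4 F4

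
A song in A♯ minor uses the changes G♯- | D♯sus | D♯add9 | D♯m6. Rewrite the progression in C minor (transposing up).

Bb- Fsus Fadd9 Fm6

A♯ minor up to C minor is a diminished third; each chord root moves by that interval while the quality stays the same.
G♯-: root G♯ up a diminished third → Bb, giving Bb-.
D♯sus: root D♯ up a diminished third → F, giving Fsus.
D♯add9: root D♯ up a diminished third → F, giving Fadd9.
D♯m6: root D♯ up a diminished third → F, giving Fm6.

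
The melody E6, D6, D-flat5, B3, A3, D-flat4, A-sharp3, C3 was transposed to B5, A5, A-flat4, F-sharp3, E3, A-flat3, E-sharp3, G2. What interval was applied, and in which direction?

down a perfect fourth

Take the first pair: E6 → B5. E to B spans 4 letter names, so the interval is some kind of fourth.
B5 to E6 is 5 semitones, which makes it a perfect fourth; the second version is lower, so the direction is down.
Checking another pair — C3 → G2 — gives the same interval.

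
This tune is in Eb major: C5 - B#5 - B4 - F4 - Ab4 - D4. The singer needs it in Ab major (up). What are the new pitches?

From Eb up to Ab is a perfect fourth; apply that to each pitch.
C5 becomes F5
B#5 becomes E#6
B4 becomes E5
F4 becomes Bb4
Ab4 becomes Db5
D4 becomes G4

F5 E#6 E5 Bb4 Db5 G4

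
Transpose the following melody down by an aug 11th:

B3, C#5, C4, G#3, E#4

F2 G3 Gb2 D2 B2

B3 down an augmented eleventh is F2.
C#5: an eleventh down reaches G, and 18 semitones makes it G3.
C4: an eleventh down reaches G, and 18 semitones makes it Gb2.
An augmented eleventh down from G#3 gives D2.
E#4 down an augmented eleventh is B2.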